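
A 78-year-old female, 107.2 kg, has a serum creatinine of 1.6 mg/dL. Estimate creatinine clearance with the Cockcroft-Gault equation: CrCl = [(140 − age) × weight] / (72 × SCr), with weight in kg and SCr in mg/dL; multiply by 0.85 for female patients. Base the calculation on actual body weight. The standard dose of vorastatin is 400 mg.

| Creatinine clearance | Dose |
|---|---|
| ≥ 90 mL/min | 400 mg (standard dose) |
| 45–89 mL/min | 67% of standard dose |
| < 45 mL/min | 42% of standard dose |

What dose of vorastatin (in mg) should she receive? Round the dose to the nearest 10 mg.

270 mg

CrCl = (140 − 78) × 107.2 / (72 × 1.6) × 0.85 = 6646.4 / 115.20 × 0.85 ≈ 49.0 mL/min
CrCl ≈ 49 mL/min → bracket 45–89 mL/min.
67% of 400 mg = 268 mg → 270 mg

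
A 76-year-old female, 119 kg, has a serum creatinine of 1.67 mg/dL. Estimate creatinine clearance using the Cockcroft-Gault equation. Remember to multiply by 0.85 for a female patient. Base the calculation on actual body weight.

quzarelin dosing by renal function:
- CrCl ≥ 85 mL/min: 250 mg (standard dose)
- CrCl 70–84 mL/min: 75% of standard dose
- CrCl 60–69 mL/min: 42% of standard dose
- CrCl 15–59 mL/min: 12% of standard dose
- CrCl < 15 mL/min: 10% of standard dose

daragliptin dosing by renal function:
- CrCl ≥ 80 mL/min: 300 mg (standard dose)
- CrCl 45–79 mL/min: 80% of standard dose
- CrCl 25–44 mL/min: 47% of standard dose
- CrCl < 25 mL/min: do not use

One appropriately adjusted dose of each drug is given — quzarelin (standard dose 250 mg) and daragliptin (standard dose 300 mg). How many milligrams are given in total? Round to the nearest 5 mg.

270 mg

CrCl = (140 − 76) × 119 / (72 × 1.67) × 0.85 = 7616.0 / 120.24 × 0.85 ≈ 53.8 mL/min
CrCl ≈ 54 mL/min.
quzarelin: 15–59 mL/min → 12% of 250 mg = 30 mg.
daragliptin: 45–79 mL/min → 80% of 300 mg = 240 mg.
Total = 30 + 240 = 270 mg.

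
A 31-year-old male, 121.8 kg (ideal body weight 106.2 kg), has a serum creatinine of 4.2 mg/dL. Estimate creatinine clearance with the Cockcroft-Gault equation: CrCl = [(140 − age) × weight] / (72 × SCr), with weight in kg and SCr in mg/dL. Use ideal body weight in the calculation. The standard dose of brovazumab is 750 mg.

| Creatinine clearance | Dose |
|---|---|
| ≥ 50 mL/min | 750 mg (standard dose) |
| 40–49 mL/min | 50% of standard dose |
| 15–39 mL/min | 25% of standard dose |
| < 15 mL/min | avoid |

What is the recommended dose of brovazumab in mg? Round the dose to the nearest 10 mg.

CrCl = (140 − 31) × 106.2 / (72 × 4.2) = 11575.8 / 302.40 ≈ 38.3 mL/min
CrCl ≈ 38 mL/min → bracket 15–39 mL/min.
25% of 750 mg = 187.5 mg → 190 mg

190 mg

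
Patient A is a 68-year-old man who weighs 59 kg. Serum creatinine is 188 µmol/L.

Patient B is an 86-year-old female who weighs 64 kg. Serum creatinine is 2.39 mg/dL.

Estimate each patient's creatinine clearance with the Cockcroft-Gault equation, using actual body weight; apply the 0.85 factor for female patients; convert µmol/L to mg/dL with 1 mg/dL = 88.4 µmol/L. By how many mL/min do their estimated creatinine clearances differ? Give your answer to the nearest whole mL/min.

11 mL/min

Patient A: SCr = 188 / 88.4 = 2.127 mg/dL
Patient A: CrCl = (140 − 68) × 59 / (72 × 2.127) = 4248.0 / 153.14 ≈ 27.7 mL/min
Patient B: CrCl = (140 − 86) × 64 / (72 × 2.39) × 0.85 = 3456.0 / 172.08 × 0.85 ≈ 17.1 mL/min
|27.7 − 17.1| = 10.6 mL/min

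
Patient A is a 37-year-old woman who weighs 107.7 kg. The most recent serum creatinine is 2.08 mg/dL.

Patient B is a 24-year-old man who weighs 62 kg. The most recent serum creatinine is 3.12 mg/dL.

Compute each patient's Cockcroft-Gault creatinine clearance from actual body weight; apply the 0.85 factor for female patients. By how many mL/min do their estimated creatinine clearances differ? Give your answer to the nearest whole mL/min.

31 mL/min

Patient A: CrCl = (140 − 37) × 107.7 / (72 × 2.08) × 0.85 = 11093.1 / 149.76 × 0.85 ≈ 63.0 mL/min
Patient B: CrCl = (140 − 24) × 62 / (72 × 3.12) = 7192.0 / 224.64 ≈ 32.0 mL/min
|63.0 − 32.0| = 31.0 mL/min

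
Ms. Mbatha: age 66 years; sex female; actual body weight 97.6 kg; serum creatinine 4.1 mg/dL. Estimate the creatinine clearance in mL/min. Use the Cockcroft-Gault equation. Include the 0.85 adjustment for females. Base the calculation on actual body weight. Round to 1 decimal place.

20.8 mL/min

CrCl = (140 − 66) × 97.6 / (72 × 4.1) × 0.85 = 7222.4 / 295.20 × 0.85 ≈ 20.8 mL/min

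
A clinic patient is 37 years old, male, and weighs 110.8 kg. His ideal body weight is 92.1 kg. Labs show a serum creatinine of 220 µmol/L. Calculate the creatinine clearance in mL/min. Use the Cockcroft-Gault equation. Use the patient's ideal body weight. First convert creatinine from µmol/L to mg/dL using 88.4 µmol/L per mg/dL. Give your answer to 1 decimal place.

52.9 mL/min

SCr = 220 / 88.4 = 2.489 mg/dL
CrCl = (140 − 37) × 92.1 / (72 × 2.489) = 9486.3 / 179.21 ≈ 52.9 mL/min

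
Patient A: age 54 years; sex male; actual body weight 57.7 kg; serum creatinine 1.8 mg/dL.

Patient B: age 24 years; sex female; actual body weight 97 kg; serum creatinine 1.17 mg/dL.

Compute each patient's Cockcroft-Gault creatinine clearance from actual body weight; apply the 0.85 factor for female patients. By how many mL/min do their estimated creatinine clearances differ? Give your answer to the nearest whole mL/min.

Patient A: CrCl = (140 − 54) × 57.7 / (72 × 1.8) = 4962.2 / 129.60 ≈ 38.3 mL/min
Patient B: CrCl = (140 − 24) × 97 / (72 × 1.17) × 0.85 = 11252.0 / 84.24 × 0.85 ≈ 113.5 mL/min
|38.3 − 113.5| = 75.2 mL/min

75 mL/min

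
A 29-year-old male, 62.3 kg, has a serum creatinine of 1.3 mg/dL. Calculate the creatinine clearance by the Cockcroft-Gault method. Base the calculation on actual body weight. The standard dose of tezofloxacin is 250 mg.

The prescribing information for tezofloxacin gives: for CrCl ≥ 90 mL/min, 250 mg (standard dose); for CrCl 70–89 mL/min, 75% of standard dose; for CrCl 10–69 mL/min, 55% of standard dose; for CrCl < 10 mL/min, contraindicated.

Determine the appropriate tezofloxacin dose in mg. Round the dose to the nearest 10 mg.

190 mg

CrCl = (140 − 29) × 62.3 / (72 × 1.3) = 6915.3 / 93.60 ≈ 73.9 mL/min
CrCl ≈ 74 mL/min → bracket 70–89 mL/min.
75% of 250 mg = 187.5 mg → 190 mg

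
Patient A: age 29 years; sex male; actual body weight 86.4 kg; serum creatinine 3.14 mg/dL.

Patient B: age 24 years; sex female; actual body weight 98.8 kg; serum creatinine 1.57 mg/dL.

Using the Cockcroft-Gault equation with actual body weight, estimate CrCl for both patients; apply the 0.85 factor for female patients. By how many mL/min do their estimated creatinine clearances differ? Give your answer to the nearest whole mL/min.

44 mL/min

Patient A: CrCl = (140 − 29) × 86.4 / (72 × 3.14) = 9590.4 / 226.08 ≈ 42.4 mL/min
Patient B: CrCl = (140 − 24) × 98.8 / (72 × 1.57) × 0.85 = 11460.8 / 113.04 × 0.85 ≈ 86.2 mL/min
|42.4 − 86.2| = 43.8 mL/min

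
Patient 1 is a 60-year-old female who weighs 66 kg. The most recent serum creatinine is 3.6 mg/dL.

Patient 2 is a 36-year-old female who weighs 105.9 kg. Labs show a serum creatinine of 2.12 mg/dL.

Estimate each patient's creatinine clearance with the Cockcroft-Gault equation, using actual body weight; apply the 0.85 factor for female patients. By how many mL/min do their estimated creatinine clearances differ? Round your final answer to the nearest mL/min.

Patient 1: CrCl = (140 − 60) × 66 / (72 × 3.6) × 0.85 = 5280.0 / 259.20 × 0.85 ≈ 17.3 mL/min
Patient 2: CrCl = (140 − 36) × 105.9 / (72 × 2.12) × 0.85 = 11013.6 / 152.64 × 0.85 ≈ 61.3 mL/min
|17.3 − 61.3| = 44.0 mL/min

44 mL/min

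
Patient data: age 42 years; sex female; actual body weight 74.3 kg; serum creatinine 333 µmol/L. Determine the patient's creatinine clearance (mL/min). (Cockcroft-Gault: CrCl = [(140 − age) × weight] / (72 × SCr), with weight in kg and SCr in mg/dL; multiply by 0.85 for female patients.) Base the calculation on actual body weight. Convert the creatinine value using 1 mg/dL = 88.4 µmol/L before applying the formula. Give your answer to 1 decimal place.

22.8 mL/min

SCr = 333 / 88.4 = 3.767 mg/dL
CrCl = (140 − 42) × 74.3 / (72 × 3.767) × 0.85 = 7281.4 / 271.22 × 0.85 ≈ 22.8 mL/min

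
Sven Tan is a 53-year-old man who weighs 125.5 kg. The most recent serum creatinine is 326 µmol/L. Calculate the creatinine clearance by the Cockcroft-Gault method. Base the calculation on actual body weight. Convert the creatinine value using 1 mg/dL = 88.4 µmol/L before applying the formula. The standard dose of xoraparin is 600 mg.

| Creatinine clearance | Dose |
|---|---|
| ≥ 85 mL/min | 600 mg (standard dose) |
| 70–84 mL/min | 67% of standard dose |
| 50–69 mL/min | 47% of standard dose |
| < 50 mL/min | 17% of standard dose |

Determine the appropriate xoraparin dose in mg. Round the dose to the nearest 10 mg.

100 mg

SCr = 326 / 88.4 = 3.688 mg/dL
CrCl = (140 − 53) × 125.5 / (72 × 3.688) = 10918.5 / 265.54 ≈ 41.1 mL/min
CrCl ≈ 41 mL/min → bracket < 50 mL/min.
17% of 600 mg = 102 mg → 100 mg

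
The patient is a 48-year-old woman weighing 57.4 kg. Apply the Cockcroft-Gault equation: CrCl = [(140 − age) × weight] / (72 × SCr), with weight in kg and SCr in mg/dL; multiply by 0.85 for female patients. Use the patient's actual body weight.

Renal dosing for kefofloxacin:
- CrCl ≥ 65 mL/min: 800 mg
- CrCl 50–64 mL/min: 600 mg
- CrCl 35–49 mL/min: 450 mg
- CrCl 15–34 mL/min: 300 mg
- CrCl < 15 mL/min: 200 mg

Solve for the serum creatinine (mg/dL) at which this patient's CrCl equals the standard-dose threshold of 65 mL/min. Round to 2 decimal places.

0.96 mg/dL

Standard dose requires CrCl ≥ 65 mL/min.
Set (140 − 48) × 57.4 × 0.85 / (72 × SCr) = 65
SCr = (140 − 48) × 57.4 × 0.85 / (72 × 65) = 0.959 mg/dL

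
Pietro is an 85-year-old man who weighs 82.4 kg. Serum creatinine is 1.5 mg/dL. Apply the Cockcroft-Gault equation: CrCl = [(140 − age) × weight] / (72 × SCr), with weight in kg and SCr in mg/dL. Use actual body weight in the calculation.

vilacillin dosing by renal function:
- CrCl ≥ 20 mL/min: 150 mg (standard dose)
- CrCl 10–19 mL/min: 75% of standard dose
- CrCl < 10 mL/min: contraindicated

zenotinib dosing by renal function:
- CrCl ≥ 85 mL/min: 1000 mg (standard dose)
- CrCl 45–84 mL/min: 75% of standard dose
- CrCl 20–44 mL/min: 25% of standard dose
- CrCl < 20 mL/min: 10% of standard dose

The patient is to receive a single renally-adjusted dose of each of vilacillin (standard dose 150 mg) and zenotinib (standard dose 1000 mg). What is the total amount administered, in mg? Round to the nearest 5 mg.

CrCl = (140 − 85) × 82.4 / (72 × 1.5) = 4532.0 / 108.00 ≈ 42.0 mL/min
CrCl ≈ 42 mL/min.
vilacillin: ≥ 20 mL/min → 100% of 150 mg = 150 mg.
zenotinib: 20–44 mL/min → 25% of 1000 mg = 250 mg.
Total = 150 + 250 = 400 mg.

400 mg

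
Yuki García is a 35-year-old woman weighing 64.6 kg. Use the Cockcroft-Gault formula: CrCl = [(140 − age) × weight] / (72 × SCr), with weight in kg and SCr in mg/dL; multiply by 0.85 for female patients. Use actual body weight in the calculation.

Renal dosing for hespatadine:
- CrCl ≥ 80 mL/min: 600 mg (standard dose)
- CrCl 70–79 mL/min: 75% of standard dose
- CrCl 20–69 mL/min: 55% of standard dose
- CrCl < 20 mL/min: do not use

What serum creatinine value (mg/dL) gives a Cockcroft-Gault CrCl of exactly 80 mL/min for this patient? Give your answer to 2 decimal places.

Standard dose requires CrCl ≥ 80 mL/min.
Set (140 − 35) × 64.6 × 0.85 / (72 × SCr) = 80
SCr = (140 − 35) × 64.6 × 0.85 / (72 × 80) = 1.001 mg/dL

1.00 mg/dL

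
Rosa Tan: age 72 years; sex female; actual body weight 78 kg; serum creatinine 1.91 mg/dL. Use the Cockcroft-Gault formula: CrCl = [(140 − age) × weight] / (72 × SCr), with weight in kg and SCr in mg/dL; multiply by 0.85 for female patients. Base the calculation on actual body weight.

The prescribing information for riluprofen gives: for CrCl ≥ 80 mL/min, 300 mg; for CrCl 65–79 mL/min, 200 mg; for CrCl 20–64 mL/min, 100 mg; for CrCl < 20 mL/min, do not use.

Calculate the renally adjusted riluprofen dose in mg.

CrCl = (140 − 72) × 78 / (72 × 1.91) × 0.85 = 5304.0 / 137.52 × 0.85 ≈ 32.8 mL/min
CrCl ≈ 33 mL/min → bracket 20–64 mL/min.
Dose for this bracket: 100 mg.

100 mg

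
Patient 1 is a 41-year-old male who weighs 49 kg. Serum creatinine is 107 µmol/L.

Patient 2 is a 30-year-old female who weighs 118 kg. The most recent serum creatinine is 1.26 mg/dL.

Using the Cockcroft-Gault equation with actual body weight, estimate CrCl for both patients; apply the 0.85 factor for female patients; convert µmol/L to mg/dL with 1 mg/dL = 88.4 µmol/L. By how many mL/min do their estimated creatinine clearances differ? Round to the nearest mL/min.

66 mL/min

Patient 1: SCr = 107 / 88.4 = 1.21 mg/dL
Patient 1: CrCl = (140 − 41) × 49 / (72 × 1.21) = 4851.0 / 87.12 ≈ 55.7 mL/min
Patient 2: CrCl = (140 − 30) × 118 / (72 × 1.26) × 0.85 = 12980.0 / 90.72 × 0.85 ≈ 121.6 mL/min
|55.7 − 121.6| = 65.9 mL/min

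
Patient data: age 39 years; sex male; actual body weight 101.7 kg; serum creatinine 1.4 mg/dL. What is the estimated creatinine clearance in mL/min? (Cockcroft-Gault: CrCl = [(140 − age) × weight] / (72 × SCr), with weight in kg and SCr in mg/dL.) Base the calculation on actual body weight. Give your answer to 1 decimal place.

CrCl = (140 − 39) × 101.7 / (72 × 1.4) = 10271.7 / 100.80 ≈ 101.9 mL/min

101.9 mL/min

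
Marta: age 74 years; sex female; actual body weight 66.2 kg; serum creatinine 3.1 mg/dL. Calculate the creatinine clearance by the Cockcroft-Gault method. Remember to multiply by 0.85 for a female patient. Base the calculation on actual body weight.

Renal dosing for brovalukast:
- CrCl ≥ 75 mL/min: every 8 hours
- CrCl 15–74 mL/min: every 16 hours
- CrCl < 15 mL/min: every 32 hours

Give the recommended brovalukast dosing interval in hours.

every 16 hours

CrCl = (140 − 74) × 66.2 / (72 × 3.1) × 0.85 = 4369.2 / 223.20 × 0.85 ≈ 16.6 mL/min
CrCl ≈ 17 mL/min → bracket 15–74 mL/min → every 16 hours.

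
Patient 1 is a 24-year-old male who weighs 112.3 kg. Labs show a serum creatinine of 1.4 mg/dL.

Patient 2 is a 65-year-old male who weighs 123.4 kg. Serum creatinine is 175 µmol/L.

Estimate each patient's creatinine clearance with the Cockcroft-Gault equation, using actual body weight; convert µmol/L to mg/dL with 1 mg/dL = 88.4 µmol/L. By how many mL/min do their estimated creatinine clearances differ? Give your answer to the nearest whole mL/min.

Patient 1: CrCl = (140 − 24) × 112.3 / (72 × 1.4) = 13026.8 / 100.80 ≈ 129.2 mL/min
Patient 2: SCr = 175 / 88.4 = 1.98 mg/dL
Patient 2: CrCl = (140 − 65) × 123.4 / (72 × 1.98) = 9255.0 / 142.56 ≈ 64.9 mL/min
|129.2 − 64.9| = 64.3 mL/min

64 mL/min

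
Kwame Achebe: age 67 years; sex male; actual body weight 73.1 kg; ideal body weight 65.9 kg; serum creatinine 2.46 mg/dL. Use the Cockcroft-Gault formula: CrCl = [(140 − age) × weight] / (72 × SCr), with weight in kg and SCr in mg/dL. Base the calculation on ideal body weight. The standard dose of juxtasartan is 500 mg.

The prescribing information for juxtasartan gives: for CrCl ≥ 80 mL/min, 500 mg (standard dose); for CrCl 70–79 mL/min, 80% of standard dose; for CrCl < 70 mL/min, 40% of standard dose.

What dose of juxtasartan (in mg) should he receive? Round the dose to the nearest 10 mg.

CrCl = (140 − 67) × 65.9 / (72 × 2.46) = 4810.7 / 177.12 ≈ 27.2 mL/min
CrCl ≈ 27 mL/min → bracket < 70 mL/min.
40% of 500 mg = 200 mg

200 mg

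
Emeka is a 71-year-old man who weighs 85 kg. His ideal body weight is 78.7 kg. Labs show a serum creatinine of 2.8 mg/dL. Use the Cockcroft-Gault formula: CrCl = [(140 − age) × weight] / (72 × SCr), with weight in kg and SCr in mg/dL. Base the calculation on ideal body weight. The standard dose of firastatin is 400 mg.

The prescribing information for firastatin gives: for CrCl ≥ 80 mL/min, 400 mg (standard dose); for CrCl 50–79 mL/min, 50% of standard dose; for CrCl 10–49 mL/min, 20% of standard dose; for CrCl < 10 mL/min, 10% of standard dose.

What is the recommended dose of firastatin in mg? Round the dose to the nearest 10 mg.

CrCl = (140 − 71) × 78.7 / (72 × 2.8) = 5430.3 / 201.60 ≈ 26.9 mL/min
CrCl ≈ 27 mL/min → bracket 10–49 mL/min.
20% of 400 mg = 80 mg

80 mg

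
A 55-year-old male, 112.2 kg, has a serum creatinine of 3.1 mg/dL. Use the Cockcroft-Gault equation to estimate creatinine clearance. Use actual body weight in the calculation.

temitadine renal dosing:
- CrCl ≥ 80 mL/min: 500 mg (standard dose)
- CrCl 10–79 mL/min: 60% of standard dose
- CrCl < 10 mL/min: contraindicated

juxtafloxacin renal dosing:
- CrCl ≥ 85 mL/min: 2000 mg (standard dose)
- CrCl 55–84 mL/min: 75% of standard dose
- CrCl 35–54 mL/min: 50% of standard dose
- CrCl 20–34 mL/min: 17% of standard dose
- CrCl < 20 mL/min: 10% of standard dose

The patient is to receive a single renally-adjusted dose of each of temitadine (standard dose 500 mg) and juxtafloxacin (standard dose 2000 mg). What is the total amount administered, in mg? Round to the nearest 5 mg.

CrCl = (140 − 55) × 112.2 / (72 × 3.1) = 9537.0 / 223.20 ≈ 42.7 mL/min
CrCl ≈ 43 mL/min.
temitadine: 10–79 mL/min → 60% of 500 mg = 300 mg.
juxtafloxacin: 35–54 mL/min → 50% of 2000 mg = 1000 mg.
Total = 300 + 1000 = 1300 mg.

1300 mg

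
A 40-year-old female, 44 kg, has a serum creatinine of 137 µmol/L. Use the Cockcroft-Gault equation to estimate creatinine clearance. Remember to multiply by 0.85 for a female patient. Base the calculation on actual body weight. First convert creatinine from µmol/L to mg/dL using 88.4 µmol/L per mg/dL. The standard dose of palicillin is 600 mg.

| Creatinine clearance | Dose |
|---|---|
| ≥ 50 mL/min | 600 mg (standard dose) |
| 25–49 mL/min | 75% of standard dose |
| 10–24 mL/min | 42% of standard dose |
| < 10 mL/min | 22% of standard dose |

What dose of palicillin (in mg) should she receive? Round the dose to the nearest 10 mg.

SCr = 137 / 88.4 = 1.55 mg/dL
CrCl = (140 − 40) × 44 / (72 × 1.55) × 0.85 = 4400.0 / 111.60 × 0.85 ≈ 33.5 mL/min
CrCl ≈ 34 mL/min → bracket 25–49 mL/min.
75% of 600 mg = 450 mg

450 mg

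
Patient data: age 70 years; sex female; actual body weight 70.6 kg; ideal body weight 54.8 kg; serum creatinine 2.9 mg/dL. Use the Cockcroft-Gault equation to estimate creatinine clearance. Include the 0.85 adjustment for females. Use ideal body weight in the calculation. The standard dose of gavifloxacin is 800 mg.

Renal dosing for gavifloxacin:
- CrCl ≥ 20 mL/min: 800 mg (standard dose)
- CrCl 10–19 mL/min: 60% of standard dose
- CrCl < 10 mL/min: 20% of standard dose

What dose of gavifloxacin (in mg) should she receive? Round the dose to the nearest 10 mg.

480 mg

CrCl = (140 − 70) × 54.8 / (72 × 2.9) × 0.85 = 3836.0 / 208.80 × 0.85 ≈ 15.6 mL/min
CrCl ≈ 16 mL/min → bracket 10–19 mL/min.
60% of 800 mg = 480 mg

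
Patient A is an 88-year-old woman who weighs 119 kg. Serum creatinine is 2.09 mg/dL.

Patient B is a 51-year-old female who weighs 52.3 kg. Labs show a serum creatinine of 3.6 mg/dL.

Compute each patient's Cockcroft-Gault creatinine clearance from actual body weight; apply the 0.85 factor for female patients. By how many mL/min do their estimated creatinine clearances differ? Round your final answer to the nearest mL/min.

Patient A: CrCl = (140 − 88) × 119 / (72 × 2.09) × 0.85 = 6188.0 / 150.48 × 0.85 ≈ 35.0 mL/min
Patient B: CrCl = (140 − 51) × 52.3 / (72 × 3.6) × 0.85 = 4654.7 / 259.20 × 0.85 ≈ 15.3 mL/min
|35.0 − 15.3| = 19.7 mL/min

20 mL/min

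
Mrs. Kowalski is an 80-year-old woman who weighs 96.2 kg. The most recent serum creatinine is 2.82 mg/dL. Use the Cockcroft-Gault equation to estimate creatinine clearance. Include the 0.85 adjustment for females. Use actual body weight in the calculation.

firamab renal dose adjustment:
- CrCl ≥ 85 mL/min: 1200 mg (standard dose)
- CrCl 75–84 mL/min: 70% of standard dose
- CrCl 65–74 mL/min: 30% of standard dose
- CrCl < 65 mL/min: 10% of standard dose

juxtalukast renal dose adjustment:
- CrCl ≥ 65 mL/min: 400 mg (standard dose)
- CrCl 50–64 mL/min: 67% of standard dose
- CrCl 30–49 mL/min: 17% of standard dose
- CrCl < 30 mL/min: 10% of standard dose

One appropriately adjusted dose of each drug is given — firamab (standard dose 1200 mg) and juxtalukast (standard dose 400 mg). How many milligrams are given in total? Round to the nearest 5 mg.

160 mg

CrCl = (140 − 80) × 96.2 / (72 × 2.82) × 0.85 = 5772.0 / 203.04 × 0.85 ≈ 24.2 mL/min
CrCl ≈ 24 mL/min.
firamab: < 65 mL/min → 10% of 1200 mg = 120 mg.
juxtalukast: < 30 mL/min → 10% of 400 mg = 40 mg.
Total = 120 + 40 = 160 mg.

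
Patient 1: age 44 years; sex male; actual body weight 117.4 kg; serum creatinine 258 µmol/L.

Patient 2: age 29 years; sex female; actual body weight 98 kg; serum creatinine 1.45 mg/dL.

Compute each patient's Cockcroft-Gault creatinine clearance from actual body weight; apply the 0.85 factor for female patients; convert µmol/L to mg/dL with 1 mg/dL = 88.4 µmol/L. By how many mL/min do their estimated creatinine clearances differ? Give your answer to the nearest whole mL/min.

35 mL/min

Patient 1: SCr = 258 / 88.4 = 2.919 mg/dL
Patient 1: CrCl = (140 − 44) × 117.4 / (72 × 2.919) = 11270.4 / 210.17 ≈ 53.6 mL/min
Patient 2: CrCl = (140 − 29) × 98 / (72 × 1.45) × 0.85 = 10878.0 / 104.40 × 0.85 ≈ 88.6 mL/min
|53.6 − 88.6| = 35.0 mL/min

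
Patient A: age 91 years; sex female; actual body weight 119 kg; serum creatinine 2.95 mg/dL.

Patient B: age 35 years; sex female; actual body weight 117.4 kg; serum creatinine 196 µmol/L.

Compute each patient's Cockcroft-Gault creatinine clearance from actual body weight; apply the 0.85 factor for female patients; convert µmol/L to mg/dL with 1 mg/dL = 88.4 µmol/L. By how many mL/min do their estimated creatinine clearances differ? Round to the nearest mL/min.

42 mL/min

Patient A: CrCl = (140 − 91) × 119 / (72 × 2.95) × 0.85 = 5831.0 / 212.40 × 0.85 ≈ 23.3 mL/min
Patient B: SCr = 196 / 88.4 = 2.217 mg/dL
Patient B: CrCl = (140 − 35) × 117.4 / (72 × 2.217) × 0.85 = 12327.0 / 159.62 × 0.85 ≈ 65.6 mL/min
|23.3 − 65.6| = 42.3 mL/min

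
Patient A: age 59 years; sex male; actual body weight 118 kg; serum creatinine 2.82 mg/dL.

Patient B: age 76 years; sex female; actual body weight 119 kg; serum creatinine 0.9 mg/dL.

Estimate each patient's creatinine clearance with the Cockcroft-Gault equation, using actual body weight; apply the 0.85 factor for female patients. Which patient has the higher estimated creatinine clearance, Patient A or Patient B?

Patient B

Patient A: CrCl = (140 − 59) × 118 / (72 × 2.82) = 9558.0 / 203.04 ≈ 47.1 mL/min
Patient B: CrCl = (140 − 76) × 119 / (72 × 0.9) × 0.85 = 7616.0 / 64.80 × 0.85 ≈ 99.9 mL/min
47.1 vs 99.9 mL/min → Patient B is higher.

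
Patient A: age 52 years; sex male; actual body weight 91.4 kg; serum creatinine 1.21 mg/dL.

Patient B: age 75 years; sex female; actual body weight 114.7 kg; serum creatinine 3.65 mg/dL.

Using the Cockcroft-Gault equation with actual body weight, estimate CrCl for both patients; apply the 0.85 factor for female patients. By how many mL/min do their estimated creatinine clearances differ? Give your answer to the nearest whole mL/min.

68 mL/min

Patient A: CrCl = (140 − 52) × 91.4 / (72 × 1.21) = 8043.2 / 87.12 ≈ 92.3 mL/min
Patient B: CrCl = (140 − 75) × 114.7 / (72 × 3.65) × 0.85 = 7455.5 / 262.80 × 0.85 ≈ 24.1 mL/min
|92.3 − 24.1| = 68.2 mL/min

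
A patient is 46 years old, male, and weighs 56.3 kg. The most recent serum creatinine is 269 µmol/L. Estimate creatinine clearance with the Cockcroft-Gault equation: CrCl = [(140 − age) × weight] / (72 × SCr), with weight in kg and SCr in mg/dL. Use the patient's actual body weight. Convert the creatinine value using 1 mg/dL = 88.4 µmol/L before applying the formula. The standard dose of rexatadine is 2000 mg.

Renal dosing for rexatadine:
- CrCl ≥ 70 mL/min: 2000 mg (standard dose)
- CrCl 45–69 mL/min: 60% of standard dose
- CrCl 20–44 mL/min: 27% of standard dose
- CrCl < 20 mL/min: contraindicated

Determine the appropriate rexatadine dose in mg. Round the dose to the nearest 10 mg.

540 mg

SCr = 269 / 88.4 = 3.043 mg/dL
CrCl = (140 − 46) × 56.3 / (72 × 3.043) = 5292.2 / 219.10 ≈ 24.2 mL/min
CrCl ≈ 24 mL/min → bracket 20–44 mL/min.
27% of 2000 mg = 540 mg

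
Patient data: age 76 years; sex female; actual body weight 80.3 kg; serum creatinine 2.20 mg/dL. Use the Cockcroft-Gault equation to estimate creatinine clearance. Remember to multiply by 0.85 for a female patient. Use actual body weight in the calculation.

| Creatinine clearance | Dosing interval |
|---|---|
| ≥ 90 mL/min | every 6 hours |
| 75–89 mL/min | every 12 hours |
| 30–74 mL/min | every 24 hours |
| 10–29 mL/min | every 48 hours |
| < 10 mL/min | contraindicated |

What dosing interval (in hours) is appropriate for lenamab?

CrCl = (140 − 76) × 80.3 / (72 × 2.2) × 0.85 = 5139.2 / 158.40 × 0.85 ≈ 27.6 mL/min
CrCl ≈ 28 mL/min → bracket 10–29 mL/min → every 48 hours.

every 48 hours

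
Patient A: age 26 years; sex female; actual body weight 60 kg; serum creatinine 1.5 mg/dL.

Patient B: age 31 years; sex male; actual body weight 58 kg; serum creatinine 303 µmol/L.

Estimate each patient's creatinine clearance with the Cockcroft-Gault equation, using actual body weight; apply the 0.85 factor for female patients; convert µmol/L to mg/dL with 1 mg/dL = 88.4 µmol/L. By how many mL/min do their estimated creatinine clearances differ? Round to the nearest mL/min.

Patient A: CrCl = (140 − 26) × 60 / (72 × 1.5) × 0.85 = 6840.0 / 108.00 × 0.85 ≈ 53.8 mL/min
Patient B: SCr = 303 / 88.4 = 3.428 mg/dL
Patient B: CrCl = (140 − 31) × 58 / (72 × 3.428) = 6322.0 / 246.82 ≈ 25.6 mL/min
|53.8 − 25.6| = 28.2 mL/min

28 mL/min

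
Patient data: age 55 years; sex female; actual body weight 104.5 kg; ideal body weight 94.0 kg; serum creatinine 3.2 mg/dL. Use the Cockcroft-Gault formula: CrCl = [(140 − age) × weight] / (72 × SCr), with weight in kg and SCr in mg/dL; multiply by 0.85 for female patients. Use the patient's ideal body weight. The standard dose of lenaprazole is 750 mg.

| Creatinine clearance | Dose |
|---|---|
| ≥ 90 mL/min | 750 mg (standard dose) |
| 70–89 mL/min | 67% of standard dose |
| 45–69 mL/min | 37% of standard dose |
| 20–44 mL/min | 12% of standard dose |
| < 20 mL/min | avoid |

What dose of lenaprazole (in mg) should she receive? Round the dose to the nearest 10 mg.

90 mg

CrCl = (140 − 55) × 94 / (72 × 3.2) × 0.85 = 7990.0 / 230.40 × 0.85 ≈ 29.5 mL/min
CrCl ≈ 29 mL/min → bracket 20–44 mL/min.
12% of 750 mg = 90 mg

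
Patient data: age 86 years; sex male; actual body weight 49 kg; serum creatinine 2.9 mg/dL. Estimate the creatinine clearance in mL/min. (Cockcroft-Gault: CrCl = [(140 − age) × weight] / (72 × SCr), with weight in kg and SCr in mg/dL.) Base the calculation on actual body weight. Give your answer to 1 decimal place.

CrCl = (140 − 86) × 49 / (72 × 2.9) = 2646.0 / 208.80 ≈ 12.7 mL/min

12.7 mL/min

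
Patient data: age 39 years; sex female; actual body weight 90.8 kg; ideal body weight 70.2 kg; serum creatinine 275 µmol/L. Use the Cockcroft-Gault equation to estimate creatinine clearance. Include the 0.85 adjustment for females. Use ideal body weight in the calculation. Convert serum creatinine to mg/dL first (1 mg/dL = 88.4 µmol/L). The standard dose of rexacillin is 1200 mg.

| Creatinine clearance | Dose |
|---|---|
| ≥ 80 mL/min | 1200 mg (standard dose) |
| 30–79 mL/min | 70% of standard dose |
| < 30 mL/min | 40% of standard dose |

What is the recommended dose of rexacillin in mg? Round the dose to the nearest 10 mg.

SCr = 275 / 88.4 = 3.111 mg/dL
CrCl = (140 − 39) × 70.2 / (72 × 3.111) × 0.85 = 7090.2 / 223.99 × 0.85 ≈ 26.9 mL/min
CrCl ≈ 27 mL/min → bracket < 30 mL/min.
40% of 1200 mg = 480 mg

480 mg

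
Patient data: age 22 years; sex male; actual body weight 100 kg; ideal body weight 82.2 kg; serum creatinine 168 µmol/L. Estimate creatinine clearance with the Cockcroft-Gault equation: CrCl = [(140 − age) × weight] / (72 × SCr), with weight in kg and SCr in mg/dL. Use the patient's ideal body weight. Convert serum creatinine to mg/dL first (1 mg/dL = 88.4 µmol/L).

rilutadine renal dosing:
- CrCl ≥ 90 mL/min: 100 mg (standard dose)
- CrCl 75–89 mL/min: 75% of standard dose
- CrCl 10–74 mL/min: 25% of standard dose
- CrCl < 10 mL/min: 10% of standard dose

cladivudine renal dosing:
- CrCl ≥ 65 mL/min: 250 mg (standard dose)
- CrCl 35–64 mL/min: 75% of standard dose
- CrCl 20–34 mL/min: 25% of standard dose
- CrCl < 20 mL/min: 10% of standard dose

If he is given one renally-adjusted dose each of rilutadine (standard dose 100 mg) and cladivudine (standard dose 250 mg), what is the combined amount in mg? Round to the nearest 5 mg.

SCr = 168 / 88.4 = 1.9 mg/dL
CrCl = (140 − 22) × 82.2 / (72 × 1.9) = 9699.6 / 136.80 ≈ 70.9 mL/min
CrCl ≈ 71 mL/min.
rilutadine: 10–74 mL/min → 25% of 100 mg = 25 mg.
cladivudine: ≥ 65 mL/min → 100% of 250 mg = 250 mg.
Total = 25 + 250 = 275 mg.

275 mg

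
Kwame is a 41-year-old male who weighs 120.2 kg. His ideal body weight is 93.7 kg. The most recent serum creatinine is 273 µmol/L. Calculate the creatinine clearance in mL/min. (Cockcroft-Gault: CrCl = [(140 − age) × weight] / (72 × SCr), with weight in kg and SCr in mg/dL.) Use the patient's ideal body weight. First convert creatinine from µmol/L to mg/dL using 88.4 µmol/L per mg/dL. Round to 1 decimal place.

SCr = 273 / 88.4 = 3.088 mg/dL
CrCl = (140 − 41) × 93.7 / (72 × 3.088) = 9276.3 / 222.34 ≈ 41.7 mL/min

41.7 mL/min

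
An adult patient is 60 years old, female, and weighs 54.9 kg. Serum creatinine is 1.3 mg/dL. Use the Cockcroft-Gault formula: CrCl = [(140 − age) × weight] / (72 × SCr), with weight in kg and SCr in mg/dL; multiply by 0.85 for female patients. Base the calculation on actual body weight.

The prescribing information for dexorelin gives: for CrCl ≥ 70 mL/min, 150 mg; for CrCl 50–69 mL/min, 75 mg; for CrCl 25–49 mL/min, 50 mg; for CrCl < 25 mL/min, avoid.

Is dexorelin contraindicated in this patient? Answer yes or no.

CrCl = (140 − 60) × 54.9 / (72 × 1.3) × 0.85 = 4392.0 / 93.60 × 0.85 ≈ 39.9 mL/min
CrCl ≈ 40 mL/min, which is ≥ 25 mL/min.

no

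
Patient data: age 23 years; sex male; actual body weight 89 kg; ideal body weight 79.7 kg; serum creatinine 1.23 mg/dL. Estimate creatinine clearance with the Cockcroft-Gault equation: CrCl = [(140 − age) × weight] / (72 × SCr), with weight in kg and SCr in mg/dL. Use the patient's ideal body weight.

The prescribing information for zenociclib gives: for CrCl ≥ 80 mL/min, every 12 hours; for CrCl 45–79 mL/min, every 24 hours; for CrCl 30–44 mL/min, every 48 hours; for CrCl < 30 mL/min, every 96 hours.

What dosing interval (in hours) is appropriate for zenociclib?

every 12 hours

CrCl = (140 − 23) × 79.7 / (72 × 1.23) = 9324.9 / 88.56 ≈ 105.3 mL/min
CrCl ≈ 105 mL/min → bracket ≥ 80 mL/min → every 12 hours.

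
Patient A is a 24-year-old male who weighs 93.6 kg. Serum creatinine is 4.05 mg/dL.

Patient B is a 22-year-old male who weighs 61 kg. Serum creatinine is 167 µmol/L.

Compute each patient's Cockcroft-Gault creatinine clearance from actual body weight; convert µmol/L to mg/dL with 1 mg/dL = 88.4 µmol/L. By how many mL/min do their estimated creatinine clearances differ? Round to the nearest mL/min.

Patient A: CrCl = (140 − 24) × 93.6 / (72 × 4.05) = 10857.6 / 291.60 ≈ 37.2 mL/min
Patient B: SCr = 167 / 88.4 = 1.889 mg/dL
Patient B: CrCl = (140 − 22) × 61 / (72 × 1.889) = 7198.0 / 136.01 ≈ 52.9 mL/min
|37.2 − 52.9| = 15.7 mL/min

16 mL/min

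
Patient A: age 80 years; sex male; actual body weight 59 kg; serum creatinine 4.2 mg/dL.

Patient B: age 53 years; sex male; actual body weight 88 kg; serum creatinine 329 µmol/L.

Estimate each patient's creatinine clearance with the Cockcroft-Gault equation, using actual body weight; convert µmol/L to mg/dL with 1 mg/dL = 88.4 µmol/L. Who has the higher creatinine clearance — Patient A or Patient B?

Patient B

Patient A: CrCl = (140 − 80) × 59 / (72 × 4.2) = 3540.0 / 302.40 ≈ 11.7 mL/min
Patient B: SCr = 329 / 88.4 = 3.722 mg/dL
Patient B: CrCl = (140 − 53) × 88 / (72 × 3.722) = 7656.0 / 267.98 ≈ 28.6 mL/min
11.7 vs 28.6 mL/min → Patient B is higher.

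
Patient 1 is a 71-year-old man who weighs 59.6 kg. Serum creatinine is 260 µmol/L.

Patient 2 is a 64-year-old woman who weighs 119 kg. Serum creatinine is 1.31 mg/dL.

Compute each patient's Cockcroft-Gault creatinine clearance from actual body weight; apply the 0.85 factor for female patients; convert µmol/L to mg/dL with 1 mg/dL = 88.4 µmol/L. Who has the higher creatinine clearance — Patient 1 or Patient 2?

Patient 1: SCr = 260 / 88.4 = 2.941 mg/dL
Patient 1: CrCl = (140 − 71) × 59.6 / (72 × 2.941) = 4112.4 / 211.75 ≈ 19.4 mL/min
Patient 2: CrCl = (140 − 64) × 119 / (72 × 1.31) × 0.85 = 9044.0 / 94.32 × 0.85 ≈ 81.5 mL/min
19.4 vs 81.5 mL/min → Patient 2 is higher.

Patient 2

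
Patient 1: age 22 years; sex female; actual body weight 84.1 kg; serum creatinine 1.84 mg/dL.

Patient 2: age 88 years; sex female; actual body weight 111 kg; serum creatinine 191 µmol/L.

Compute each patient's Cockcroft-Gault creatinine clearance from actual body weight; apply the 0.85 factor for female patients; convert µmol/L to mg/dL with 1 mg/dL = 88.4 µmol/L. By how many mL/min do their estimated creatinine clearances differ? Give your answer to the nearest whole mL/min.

32 mL/min

Patient 1: CrCl = (140 − 22) × 84.1 / (72 × 1.84) × 0.85 = 9923.8 / 132.48 × 0.85 ≈ 63.7 mL/min
Patient 2: SCr = 191 / 88.4 = 2.161 mg/dL
Patient 2: CrCl = (140 − 88) × 111 / (72 × 2.161) × 0.85 = 5772.0 / 155.59 × 0.85 ≈ 31.5 mL/min
|63.7 − 31.5| = 32.2 mL/min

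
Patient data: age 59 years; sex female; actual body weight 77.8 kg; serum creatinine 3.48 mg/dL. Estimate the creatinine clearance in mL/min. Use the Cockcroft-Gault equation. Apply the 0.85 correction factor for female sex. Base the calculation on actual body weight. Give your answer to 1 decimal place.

21.4 mL/min

CrCl = (140 − 59) × 77.8 / (72 × 3.48) × 0.85 = 6301.8 / 250.56 × 0.85 ≈ 21.4 mL/min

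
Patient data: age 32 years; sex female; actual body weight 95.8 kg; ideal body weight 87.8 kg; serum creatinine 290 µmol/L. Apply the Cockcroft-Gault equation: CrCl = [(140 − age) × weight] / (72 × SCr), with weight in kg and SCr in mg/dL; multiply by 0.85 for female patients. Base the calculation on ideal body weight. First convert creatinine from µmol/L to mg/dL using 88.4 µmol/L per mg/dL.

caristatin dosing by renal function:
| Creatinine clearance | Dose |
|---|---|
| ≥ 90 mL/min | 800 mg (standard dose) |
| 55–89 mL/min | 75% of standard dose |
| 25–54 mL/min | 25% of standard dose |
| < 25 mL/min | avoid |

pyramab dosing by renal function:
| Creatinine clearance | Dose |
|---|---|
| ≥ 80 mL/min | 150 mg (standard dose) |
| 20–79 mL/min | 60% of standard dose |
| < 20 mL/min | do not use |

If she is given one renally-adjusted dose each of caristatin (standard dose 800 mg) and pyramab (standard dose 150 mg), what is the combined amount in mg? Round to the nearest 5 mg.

SCr = 290 / 88.4 = 3.281 mg/dL
CrCl = (140 − 32) × 87.8 / (72 × 3.281) × 0.85 = 9482.4 / 236.23 × 0.85 ≈ 34.1 mL/min
CrCl ≈ 34 mL/min.
caristatin: 25–54 mL/min → 25% of 800 mg = 200 mg.
pyramab: 20–79 mL/min → 60% of 150 mg = 90 mg.
Total = 200 + 90 = 290 mg.

290 mg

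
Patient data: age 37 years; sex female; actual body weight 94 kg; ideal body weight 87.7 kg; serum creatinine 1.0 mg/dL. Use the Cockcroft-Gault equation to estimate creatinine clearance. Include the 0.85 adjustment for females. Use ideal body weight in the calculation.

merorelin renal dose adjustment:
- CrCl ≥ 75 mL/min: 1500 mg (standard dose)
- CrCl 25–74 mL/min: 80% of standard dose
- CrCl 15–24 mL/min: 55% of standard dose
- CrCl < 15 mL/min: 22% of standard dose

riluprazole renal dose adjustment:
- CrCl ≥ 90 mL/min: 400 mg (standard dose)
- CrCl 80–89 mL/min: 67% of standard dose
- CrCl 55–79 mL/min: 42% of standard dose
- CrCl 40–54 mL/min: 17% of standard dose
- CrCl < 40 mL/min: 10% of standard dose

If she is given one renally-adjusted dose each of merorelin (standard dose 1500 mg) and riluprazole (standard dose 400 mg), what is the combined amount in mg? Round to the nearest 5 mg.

1900 mg

CrCl = (140 − 37) × 87.7 / (72 × 1) × 0.85 = 9033.1 / 72.00 × 0.85 ≈ 106.6 mL/min
CrCl ≈ 107 mL/min.
merorelin: ≥ 75 mL/min → 100% of 1500 mg = 1500 mg.
riluprazole: ≥ 90 mL/min → 100% of 400 mg = 400 mg.
Total = 1500 + 400 = 1900 mg.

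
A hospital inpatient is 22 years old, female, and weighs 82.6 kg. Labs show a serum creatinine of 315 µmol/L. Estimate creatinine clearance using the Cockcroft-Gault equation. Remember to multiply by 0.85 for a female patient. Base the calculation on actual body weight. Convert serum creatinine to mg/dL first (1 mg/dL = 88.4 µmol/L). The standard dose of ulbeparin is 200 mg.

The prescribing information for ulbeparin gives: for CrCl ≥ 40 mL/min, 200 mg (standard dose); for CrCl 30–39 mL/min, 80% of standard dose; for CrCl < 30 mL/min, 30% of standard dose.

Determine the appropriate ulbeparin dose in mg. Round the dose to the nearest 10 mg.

160 mg

SCr = 315 / 88.4 = 3.563 mg/dL
CrCl = (140 − 22) × 82.6 / (72 × 3.563) × 0.85 = 9746.8 / 256.54 × 0.85 ≈ 32.3 mL/min
CrCl ≈ 32 mL/min → bracket 30–39 mL/min.
80% of 200 mg = 160 mg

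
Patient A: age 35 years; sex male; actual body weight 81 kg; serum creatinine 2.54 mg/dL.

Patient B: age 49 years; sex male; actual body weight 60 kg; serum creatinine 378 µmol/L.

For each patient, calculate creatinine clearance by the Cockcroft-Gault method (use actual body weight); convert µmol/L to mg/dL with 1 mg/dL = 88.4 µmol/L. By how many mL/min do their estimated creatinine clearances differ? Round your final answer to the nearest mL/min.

29 mL/min

Patient A: CrCl = (140 − 35) × 81 / (72 × 2.54) = 8505.0 / 182.88 ≈ 46.5 mL/min
Patient B: SCr = 378 / 88.4 = 4.276 mg/dL
Patient B: CrCl = (140 − 49) × 60 / (72 × 4.276) = 5460.0 / 307.87 ≈ 17.7 mL/min
|46.5 − 17.7| = 28.8 mL/min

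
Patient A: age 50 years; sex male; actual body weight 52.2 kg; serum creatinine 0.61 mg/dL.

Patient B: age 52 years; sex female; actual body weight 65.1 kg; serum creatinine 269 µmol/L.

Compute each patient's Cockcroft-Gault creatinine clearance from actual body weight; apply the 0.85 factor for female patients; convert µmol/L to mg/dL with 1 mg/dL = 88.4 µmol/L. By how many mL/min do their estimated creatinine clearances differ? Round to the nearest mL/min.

Patient A: CrCl = (140 − 50) × 52.2 / (72 × 0.61) = 4698.0 / 43.92 ≈ 107.0 mL/min
Patient B: SCr = 269 / 88.4 = 3.043 mg/dL
Patient B: CrCl = (140 − 52) × 65.1 / (72 × 3.043) × 0.85 = 5728.8 / 219.10 × 0.85 ≈ 22.2 mL/min
|107.0 − 22.2| = 84.8 mL/min

85 mL/min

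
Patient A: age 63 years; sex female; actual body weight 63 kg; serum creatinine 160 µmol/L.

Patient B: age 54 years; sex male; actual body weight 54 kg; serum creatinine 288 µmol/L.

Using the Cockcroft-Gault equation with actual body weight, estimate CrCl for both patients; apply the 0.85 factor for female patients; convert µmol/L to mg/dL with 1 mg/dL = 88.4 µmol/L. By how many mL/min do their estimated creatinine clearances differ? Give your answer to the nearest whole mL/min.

Patient A: SCr = 160 / 88.4 = 1.81 mg/dL
Patient A: CrCl = (140 − 63) × 63 / (72 × 1.81) × 0.85 = 4851.0 / 130.32 × 0.85 ≈ 31.6 mL/min
Patient B: SCr = 288 / 88.4 = 3.258 mg/dL
Patient B: CrCl = (140 − 54) × 54 / (72 × 3.258) = 4644.0 / 234.58 ≈ 19.8 mL/min
|31.6 − 19.8| = 11.8 mL/min

12 mL/min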